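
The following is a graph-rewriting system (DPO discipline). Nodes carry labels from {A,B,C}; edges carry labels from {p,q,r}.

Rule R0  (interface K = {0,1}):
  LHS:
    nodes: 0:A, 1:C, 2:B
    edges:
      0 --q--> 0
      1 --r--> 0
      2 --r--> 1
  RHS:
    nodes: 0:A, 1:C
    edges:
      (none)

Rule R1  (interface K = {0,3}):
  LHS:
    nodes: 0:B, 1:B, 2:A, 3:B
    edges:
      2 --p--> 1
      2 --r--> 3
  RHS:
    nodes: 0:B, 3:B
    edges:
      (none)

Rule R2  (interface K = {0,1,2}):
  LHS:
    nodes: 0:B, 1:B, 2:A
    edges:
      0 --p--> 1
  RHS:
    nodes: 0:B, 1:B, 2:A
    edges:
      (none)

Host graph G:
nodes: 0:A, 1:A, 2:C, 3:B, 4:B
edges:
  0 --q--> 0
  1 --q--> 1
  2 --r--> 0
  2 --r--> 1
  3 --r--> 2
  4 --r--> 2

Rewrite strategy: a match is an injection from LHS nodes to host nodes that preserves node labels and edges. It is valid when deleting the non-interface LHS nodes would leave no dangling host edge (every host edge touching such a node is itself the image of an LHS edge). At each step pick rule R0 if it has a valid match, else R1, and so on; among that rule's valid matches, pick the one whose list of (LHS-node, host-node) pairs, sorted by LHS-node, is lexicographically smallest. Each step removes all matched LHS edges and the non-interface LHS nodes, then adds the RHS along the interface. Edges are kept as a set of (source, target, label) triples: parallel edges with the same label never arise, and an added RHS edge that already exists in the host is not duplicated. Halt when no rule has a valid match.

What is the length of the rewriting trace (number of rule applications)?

start.  V:5 E:6  edges: 0-q->0 1-q->1 2-r->0 2-r->1 3-r->2 4-r->2
1. fire R0 via {0↦0, 1↦2, 2↦3}  →  V:4 E:3  edges: 1-q->1 2-r->1 4-r->2
2. fire R0 via {0↦1, 1↦2, 2↦4}  →  V:3 E:0  edges: ∅
final graph: no rule applies after step 2

Answer: 2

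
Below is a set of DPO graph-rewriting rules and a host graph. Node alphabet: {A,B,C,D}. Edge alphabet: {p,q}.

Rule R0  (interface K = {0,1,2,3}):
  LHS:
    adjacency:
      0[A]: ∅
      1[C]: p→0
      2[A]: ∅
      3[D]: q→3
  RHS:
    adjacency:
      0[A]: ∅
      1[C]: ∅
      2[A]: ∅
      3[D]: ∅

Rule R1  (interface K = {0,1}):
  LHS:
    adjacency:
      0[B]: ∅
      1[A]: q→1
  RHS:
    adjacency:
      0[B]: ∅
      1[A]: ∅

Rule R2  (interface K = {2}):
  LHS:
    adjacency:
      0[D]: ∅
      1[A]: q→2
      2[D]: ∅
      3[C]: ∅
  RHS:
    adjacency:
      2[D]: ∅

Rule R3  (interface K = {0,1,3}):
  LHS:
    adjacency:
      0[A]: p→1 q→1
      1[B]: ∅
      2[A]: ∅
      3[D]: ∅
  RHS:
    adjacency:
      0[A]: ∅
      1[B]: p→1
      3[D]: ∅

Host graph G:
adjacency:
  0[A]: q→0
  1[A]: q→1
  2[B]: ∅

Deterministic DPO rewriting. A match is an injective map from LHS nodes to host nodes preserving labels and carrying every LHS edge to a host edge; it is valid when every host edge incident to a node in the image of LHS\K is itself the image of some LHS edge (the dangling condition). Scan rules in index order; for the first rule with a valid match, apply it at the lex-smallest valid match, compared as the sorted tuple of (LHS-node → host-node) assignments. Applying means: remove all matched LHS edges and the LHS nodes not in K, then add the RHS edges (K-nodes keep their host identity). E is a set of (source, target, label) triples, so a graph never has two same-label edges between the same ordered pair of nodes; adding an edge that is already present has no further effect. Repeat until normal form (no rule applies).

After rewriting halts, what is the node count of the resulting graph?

initial: |V|=3 |E|=2  E = 0-q->0 1-q->1
step 1: apply R1 at {0↦2, 1↦0}  → |V|=3 |E|=1  E = 1-q->1
step 2: apply R1 at {0↦2, 1↦1}  → |V|=3 |E|=0  E = ∅
final graph: no rule applies after step 2
NF nodes: {0:A, 1:A, 2:B}

Answer: 3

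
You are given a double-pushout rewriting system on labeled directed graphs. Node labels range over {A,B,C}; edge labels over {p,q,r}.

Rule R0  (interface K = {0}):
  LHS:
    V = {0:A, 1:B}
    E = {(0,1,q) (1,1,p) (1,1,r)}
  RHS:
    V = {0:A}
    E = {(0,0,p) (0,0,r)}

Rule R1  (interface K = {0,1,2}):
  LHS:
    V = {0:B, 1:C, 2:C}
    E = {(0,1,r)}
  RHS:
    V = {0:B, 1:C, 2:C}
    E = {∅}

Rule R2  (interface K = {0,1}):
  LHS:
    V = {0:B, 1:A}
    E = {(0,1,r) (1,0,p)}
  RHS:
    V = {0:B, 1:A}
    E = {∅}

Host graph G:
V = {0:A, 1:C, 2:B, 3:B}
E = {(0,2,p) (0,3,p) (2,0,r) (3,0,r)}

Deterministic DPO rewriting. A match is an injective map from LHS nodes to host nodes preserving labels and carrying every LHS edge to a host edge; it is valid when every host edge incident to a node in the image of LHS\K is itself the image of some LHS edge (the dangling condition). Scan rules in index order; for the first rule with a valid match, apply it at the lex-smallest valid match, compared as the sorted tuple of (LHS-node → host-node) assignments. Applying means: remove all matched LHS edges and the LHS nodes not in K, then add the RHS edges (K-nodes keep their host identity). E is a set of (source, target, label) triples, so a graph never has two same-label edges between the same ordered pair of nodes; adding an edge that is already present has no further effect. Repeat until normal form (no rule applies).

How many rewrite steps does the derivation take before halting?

initial: |V|=4 |E|=4  E = 0-p->2 0-p->3 2-r->0 3-r->0
step 1: apply R2 at {0↦2, 1↦0}  → |V|=4 |E|=2  E = 0-p->3 3-r->0
step 2: apply R2 at {0↦3, 1↦0}  → |V|=4 |E|=0  E = ∅
halt: no rule applies after step 2

Answer: 2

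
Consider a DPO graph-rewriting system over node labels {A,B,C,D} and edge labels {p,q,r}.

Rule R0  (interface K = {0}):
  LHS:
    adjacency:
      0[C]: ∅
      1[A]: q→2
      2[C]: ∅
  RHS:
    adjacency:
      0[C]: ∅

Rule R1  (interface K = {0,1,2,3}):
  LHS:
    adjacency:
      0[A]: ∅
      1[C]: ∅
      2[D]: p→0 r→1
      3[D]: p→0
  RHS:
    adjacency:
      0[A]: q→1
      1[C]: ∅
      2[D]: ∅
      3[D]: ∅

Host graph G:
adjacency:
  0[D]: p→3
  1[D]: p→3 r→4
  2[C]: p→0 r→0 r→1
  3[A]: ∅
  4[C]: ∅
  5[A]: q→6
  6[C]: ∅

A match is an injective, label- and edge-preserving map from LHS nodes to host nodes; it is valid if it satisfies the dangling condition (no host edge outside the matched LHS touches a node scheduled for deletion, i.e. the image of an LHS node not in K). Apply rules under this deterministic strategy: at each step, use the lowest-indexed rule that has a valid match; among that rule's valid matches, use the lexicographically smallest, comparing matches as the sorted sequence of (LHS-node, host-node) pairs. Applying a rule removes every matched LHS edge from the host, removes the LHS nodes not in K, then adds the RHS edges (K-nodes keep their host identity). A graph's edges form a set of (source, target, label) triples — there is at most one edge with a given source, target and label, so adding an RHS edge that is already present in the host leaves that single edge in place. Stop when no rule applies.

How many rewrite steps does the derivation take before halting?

start.  V:7 E:7  edges: 0-p->3 1-p->3 1-r->4 2-p->0 2-r->0 2-r->1 5-q->6
1. fire R0 via {0↦2, 1↦5, 2↦6}  →  V:5 E:6  edges: 0-p->3 1-p->3 1-r->4 2-p->0 2-r->0 2-r->1
2. fire R1 via {0↦3, 1↦4, 2↦1, 3↦0}  →  V:5 E:4  edges: 2-p->0 2-r->0 2-r->1 3-q->4
3. fire R0 via {0↦2, 1↦3, 2↦4}  →  V:3 E:3  edges: 2-p->0 2-r->0 2-r->1
normal form: no rule applies after step 3

Answer: 3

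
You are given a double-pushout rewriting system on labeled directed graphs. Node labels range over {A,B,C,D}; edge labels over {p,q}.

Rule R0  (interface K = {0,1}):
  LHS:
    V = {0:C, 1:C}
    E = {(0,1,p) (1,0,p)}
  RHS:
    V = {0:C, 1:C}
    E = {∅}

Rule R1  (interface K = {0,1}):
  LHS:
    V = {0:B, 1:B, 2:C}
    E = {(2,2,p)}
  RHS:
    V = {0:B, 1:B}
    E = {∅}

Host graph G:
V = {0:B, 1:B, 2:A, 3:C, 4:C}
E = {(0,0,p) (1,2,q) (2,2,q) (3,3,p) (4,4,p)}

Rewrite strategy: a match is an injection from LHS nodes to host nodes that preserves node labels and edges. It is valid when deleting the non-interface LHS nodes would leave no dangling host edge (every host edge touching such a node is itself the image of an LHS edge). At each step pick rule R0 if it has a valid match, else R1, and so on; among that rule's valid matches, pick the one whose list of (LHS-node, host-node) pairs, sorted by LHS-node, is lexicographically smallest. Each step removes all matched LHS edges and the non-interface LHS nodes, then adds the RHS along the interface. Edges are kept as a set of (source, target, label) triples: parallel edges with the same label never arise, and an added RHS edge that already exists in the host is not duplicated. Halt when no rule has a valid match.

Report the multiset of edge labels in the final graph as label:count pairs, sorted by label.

Answer: p:1 q:2

Derivation:
start.  V:5 E:5  edges: 0-p->0 1-q->2 2-q->2 3-p->3 4-p->4
1. fire R1 via {0↦0, 1↦1, 2↦3}  →  V:4 E:4  edges: 0-p->0 1-q->2 2-q->2 4-p->4
2. fire R1 via {0↦0, 1↦1, 2↦4}  →  V:3 E:3  edges: 0-p->0 1-q->2 2-q->2
halt: no rule applies after step 2
NF edges: [(0, 0, 'p'), (1, 2, 'q'), (2, 2, 'q')]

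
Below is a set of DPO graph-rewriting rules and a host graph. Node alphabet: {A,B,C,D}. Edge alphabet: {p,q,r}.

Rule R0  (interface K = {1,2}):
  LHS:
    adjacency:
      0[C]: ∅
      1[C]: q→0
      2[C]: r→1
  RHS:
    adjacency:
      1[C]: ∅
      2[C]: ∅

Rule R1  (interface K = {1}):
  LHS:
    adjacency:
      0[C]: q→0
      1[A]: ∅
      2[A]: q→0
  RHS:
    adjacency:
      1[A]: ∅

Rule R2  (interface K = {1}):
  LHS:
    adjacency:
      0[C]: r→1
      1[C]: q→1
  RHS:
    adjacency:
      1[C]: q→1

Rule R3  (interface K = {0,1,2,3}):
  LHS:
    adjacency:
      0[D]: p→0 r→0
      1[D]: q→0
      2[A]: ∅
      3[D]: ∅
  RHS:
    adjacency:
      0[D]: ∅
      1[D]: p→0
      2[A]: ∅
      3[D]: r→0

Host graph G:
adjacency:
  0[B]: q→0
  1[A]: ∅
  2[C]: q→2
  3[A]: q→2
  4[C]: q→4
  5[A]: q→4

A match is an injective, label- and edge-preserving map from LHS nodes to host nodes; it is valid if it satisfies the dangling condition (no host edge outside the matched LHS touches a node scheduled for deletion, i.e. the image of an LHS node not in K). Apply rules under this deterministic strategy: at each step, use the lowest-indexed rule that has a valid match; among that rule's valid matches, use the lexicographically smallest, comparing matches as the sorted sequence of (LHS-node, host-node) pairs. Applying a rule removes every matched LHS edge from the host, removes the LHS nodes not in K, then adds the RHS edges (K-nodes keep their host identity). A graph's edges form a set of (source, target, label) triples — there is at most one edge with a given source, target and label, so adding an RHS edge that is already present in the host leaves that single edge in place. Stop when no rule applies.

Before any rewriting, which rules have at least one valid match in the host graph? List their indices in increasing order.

R0: no valid match — LHS pattern not found
R1: 4 valid matches — {0↦2, 1↦1, 2↦3}, {0↦2, 1↦5, 2↦3}, {0↦4, 1↦1, 2↦5} (+1 more)
R2: no valid match — LHS pattern not found
R3: no valid match — LHS pattern not found

Answer: [R1]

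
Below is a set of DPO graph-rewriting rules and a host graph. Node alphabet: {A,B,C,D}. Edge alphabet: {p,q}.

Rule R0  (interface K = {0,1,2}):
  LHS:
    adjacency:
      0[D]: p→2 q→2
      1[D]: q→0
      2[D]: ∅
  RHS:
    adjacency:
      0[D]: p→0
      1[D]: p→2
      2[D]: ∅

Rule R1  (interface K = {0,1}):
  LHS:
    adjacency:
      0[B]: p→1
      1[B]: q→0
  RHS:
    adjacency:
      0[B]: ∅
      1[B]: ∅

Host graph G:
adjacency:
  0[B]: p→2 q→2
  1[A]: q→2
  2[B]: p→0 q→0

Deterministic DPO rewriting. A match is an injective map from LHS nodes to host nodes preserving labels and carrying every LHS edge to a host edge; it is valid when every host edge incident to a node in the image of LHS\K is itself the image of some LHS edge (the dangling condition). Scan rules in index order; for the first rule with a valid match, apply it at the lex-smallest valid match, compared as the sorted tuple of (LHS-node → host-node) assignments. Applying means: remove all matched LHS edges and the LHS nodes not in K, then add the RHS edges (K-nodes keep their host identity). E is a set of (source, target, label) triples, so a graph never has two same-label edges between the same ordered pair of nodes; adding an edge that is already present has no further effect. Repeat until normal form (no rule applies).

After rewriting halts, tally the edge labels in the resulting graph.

Answer: q:1

Derivation:
[0] host  ⇒  3 nodes, 5 edges  {0-p->2 0-q->2 1-q->2 2-p->0 2-q->0}
[1] R1 @ {0↦0, 1↦2}  ⇒  3 nodes, 3 edges  {0-q->2 1-q->2 2-p->0}
[2] R1 @ {0↦2, 1↦0}  ⇒  3 nodes, 1 edges  {1-q->2}
final graph: no rule applies after step 2
NF edges: [(1, 2, 'q')]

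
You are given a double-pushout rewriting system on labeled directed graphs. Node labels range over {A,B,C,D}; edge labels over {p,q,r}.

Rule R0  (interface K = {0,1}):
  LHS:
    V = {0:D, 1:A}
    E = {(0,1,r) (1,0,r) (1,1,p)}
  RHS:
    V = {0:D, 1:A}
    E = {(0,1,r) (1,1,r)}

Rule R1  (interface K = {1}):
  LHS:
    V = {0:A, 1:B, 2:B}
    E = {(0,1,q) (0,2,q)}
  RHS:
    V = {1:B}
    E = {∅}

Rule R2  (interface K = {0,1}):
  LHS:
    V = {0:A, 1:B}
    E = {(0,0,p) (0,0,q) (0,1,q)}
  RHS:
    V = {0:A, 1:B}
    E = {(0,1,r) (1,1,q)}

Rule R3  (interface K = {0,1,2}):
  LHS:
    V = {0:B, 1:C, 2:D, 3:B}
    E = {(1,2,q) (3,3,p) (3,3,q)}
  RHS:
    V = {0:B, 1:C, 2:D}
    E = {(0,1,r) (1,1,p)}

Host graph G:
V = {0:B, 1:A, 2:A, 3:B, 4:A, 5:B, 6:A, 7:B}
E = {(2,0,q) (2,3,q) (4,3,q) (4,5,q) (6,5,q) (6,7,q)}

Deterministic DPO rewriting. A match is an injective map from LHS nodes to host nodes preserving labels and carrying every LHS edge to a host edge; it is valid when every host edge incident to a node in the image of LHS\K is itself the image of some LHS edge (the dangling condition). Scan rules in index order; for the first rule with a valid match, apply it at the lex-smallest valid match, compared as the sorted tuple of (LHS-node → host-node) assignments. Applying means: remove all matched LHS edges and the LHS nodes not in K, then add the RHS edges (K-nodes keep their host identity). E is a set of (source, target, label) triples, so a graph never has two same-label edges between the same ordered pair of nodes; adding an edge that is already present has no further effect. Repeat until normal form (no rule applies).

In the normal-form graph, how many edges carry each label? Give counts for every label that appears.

Answer: (no edges)

Rewrite trace:
[0] host  ⇒  8 nodes, 6 edges  {2-q->0 2-q->3 4-q->3 4-q->5 6-q->5 6-q->7}
[1] R1 @ {0↦2, 1↦3, 2↦0}  ⇒  6 nodes, 4 edges  {4-q->3 4-q->5 6-q->5 6-q->7}
[2] R1 @ {0↦4, 1↦5, 2↦3}  ⇒  4 nodes, 2 edges  {6-q->5 6-q->7}
[3] R1 @ {0↦6, 1↦5, 2↦7}  ⇒  2 nodes, 0 edges  {∅}
final graph: no rule applies after step 3
NF edges: []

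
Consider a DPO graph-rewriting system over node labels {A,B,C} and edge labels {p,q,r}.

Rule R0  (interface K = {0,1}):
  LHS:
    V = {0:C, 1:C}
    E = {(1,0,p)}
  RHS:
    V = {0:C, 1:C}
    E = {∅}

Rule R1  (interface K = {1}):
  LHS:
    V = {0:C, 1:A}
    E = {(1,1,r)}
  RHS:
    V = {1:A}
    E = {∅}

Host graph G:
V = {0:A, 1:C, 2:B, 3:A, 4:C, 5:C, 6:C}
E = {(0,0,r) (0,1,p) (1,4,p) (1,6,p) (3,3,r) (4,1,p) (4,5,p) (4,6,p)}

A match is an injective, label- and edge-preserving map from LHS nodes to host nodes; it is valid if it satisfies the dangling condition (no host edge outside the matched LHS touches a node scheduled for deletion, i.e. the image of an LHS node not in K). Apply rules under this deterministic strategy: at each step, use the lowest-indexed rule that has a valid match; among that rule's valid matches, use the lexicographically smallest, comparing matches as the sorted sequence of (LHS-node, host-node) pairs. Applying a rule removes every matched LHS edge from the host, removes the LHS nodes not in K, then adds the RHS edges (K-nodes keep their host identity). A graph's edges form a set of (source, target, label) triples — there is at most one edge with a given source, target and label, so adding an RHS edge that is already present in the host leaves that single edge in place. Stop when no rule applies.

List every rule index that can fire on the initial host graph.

R0: 5 valid matches — {0↦1, 1↦4}, {0↦4, 1↦1}, {0↦5, 1↦4} (+2 more)
R1: no valid match — 8 raw matches, all fail dangling condition

Answer: [R0]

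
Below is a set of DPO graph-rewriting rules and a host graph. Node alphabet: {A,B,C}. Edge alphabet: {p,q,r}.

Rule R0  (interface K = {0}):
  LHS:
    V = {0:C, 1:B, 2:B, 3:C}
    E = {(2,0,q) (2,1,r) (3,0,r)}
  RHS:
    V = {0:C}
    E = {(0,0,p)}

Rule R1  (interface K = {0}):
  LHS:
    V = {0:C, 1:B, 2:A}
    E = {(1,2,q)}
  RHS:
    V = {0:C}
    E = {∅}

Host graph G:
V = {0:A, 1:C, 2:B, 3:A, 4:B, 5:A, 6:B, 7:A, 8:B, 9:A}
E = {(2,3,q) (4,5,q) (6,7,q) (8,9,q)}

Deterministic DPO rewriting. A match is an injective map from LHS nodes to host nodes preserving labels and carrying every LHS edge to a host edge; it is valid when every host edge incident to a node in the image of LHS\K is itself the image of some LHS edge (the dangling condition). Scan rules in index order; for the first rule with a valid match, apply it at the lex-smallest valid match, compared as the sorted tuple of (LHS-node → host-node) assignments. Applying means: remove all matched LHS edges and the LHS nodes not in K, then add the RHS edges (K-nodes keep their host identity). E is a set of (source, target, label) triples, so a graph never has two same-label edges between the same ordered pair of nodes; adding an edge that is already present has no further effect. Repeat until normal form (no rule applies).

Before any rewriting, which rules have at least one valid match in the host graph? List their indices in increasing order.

R0: no valid match — LHS pattern not found
R1: 4 valid matches — {0↦1, 1↦2, 2↦3}, {0↦1, 1↦4, 2↦5}, {0↦1, 1↦6, 2↦7} (+1 more)

Answer: [R1]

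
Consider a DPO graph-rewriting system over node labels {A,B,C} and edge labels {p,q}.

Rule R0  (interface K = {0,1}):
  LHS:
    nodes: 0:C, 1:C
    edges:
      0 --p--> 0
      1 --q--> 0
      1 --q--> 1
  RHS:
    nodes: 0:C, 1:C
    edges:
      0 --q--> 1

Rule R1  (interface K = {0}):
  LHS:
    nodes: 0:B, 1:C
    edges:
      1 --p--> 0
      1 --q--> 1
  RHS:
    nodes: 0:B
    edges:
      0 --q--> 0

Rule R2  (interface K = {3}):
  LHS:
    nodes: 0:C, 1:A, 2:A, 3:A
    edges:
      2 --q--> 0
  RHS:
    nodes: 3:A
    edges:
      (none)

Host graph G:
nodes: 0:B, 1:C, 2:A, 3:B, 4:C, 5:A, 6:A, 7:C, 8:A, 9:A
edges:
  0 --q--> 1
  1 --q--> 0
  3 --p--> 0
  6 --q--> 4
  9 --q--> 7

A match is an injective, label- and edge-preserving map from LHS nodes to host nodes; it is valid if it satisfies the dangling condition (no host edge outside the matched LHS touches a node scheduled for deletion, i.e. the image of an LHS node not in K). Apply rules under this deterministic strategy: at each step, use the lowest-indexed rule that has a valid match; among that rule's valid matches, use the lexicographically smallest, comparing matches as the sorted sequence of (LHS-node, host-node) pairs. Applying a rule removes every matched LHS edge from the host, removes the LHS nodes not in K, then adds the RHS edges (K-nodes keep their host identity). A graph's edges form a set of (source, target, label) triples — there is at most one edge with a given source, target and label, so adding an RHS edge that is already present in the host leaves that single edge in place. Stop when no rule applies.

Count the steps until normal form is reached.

Answer: 2

Rewrite trace:
initial: |V|=10 |E|=5  E = 0-q->1 1-q->0 3-p->0 6-q->4 9-q->7
step 1: apply R2 at {0↦4, 1↦2, 2↦6, 3↦5}  → |V|=7 |E|=4  E = 0-q->1 1-q->0 3-p->0 9-q->7
step 2: apply R2 at {0↦7, 1↦5, 2↦9, 3↦8}  → |V|=4 |E|=3  E = 0-q->1 1-q->0 3-p->0
final graph: no rule applies after step 2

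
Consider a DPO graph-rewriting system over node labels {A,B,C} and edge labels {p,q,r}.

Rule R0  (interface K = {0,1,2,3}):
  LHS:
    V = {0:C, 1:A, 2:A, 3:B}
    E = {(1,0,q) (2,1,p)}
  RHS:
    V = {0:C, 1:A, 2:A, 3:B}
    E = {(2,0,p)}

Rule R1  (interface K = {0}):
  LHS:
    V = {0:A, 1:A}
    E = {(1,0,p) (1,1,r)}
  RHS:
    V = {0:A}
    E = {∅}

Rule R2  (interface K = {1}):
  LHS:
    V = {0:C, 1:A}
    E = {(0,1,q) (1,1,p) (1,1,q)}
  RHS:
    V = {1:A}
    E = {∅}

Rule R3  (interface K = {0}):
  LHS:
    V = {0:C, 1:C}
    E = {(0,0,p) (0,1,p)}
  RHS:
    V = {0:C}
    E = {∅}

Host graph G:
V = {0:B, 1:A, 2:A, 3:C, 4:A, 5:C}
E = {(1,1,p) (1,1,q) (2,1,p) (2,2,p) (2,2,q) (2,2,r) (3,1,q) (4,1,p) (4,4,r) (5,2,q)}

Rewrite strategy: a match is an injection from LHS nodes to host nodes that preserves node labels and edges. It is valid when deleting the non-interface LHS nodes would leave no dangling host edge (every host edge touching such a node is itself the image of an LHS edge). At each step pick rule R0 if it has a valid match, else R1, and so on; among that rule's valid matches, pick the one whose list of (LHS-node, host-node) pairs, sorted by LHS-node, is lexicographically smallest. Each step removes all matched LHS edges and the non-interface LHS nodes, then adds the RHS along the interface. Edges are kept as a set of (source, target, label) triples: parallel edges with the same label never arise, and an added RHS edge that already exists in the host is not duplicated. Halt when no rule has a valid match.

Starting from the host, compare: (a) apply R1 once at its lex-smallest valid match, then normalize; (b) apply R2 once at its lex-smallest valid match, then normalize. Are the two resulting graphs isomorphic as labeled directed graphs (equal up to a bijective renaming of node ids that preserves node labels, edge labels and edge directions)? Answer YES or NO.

branch R1-first: apply at {0↦1, 1↦4} → |E|=8, then 3 more step(s) → NF |V|=2 |E|=0 V={0:B, 1:A} E=∅
branch R2-first: apply at {0↦3, 1↦1} → |E|=7, then 3 more step(s) → NF |V|=2 |E|=0 V={0:B, 1:A} E=∅
graphs isomorphic (equal up to label-preserving node renaming)

Answer: YES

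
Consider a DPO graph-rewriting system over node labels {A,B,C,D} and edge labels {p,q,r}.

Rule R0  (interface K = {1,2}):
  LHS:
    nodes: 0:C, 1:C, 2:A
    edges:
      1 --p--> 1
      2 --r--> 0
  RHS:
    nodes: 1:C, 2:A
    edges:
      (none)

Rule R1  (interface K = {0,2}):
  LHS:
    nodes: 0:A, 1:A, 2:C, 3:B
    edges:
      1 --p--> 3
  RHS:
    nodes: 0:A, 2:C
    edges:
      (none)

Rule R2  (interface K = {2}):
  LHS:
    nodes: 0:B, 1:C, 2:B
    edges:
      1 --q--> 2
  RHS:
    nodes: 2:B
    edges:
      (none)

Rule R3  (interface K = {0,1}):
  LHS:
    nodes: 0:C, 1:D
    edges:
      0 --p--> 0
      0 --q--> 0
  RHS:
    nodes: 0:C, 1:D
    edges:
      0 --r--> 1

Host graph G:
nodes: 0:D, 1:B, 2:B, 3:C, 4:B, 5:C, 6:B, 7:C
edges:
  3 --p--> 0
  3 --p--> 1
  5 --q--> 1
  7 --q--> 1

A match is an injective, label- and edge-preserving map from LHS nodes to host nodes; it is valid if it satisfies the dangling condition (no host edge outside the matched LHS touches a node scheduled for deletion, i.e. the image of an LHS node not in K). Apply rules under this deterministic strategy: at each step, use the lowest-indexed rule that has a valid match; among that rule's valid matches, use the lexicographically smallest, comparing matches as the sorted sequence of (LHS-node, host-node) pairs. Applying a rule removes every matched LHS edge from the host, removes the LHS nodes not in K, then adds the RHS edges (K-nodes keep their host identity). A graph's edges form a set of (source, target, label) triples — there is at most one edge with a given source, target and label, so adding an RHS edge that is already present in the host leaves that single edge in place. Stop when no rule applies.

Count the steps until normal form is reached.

Answer: 2

Steps:
start.  V:8 E:4  edges: 3-p->0 3-p->1 5-q->1 7-q->1
1. fire R2 via {0↦2, 1↦5, 2↦1}  →  V:6 E:3  edges: 3-p->0 3-p->1 7-q->1
2. fire R2 via {0↦4, 1↦7, 2↦1}  →  V:4 E:2  edges: 3-p->0 3-p->1
halt: no rule applies after step 2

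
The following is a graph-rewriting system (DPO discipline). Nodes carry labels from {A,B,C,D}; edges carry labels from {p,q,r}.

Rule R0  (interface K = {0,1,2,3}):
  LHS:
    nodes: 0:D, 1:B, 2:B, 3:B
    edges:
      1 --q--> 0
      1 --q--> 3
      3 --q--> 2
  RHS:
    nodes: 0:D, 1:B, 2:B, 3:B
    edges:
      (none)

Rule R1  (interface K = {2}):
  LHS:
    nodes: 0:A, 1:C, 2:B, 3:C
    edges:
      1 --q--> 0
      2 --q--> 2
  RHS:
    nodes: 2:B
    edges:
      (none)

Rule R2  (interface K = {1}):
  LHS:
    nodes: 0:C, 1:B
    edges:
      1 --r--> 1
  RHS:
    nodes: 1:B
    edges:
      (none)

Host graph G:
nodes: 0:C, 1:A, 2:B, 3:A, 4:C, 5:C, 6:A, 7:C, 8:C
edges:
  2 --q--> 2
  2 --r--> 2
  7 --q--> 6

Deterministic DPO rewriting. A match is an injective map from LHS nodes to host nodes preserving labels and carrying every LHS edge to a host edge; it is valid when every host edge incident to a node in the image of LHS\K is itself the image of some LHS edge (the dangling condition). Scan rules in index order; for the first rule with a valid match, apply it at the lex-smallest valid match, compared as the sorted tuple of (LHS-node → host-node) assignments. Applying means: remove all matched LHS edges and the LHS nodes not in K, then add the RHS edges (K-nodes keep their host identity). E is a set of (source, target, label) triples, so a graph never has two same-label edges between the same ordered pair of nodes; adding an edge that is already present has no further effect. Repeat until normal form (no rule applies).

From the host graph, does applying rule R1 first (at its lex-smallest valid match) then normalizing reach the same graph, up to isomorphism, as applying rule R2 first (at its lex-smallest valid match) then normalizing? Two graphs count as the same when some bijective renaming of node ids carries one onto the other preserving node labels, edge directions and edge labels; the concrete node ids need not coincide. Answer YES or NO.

branch R1-first: apply at {0↦6, 1↦7, 2↦2, 3↦0} → |E|=1, then 1 more step(s) → NF |V|=5 |E|=0 V={1:A, 2:B, 3:A, 5:C, 8:C} E=∅
branch R2-first: apply at {0↦0, 1↦2} → |E|=2, then 1 more step(s) → NF |V|=5 |E|=0 V={1:A, 2:B, 3:A, 5:C, 8:C} E=∅
graphs isomorphic (equal up to label-preserving node renaming)

Answer: YES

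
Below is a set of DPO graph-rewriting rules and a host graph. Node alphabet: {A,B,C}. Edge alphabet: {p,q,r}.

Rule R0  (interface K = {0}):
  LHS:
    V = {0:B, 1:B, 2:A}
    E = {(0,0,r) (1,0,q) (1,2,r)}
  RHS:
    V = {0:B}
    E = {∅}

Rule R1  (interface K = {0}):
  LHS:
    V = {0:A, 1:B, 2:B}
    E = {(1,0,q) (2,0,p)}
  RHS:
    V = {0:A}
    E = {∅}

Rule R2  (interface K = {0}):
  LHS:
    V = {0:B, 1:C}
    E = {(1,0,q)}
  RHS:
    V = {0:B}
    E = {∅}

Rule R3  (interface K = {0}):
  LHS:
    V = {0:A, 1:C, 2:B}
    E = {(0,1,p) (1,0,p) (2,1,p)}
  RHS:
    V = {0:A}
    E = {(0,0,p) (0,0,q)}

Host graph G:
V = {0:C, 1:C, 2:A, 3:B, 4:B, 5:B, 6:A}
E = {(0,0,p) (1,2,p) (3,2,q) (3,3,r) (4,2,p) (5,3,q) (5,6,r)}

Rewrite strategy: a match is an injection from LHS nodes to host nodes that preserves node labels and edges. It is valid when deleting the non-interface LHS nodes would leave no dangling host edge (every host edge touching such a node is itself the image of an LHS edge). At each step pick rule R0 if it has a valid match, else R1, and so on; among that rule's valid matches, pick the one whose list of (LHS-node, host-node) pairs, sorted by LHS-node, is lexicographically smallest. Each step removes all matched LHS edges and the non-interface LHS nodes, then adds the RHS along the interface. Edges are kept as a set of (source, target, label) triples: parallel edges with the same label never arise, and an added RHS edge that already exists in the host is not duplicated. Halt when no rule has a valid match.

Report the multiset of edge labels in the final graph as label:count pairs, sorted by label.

start.  V:7 E:7  edges: 0-p->0 1-p->2 3-q->2 3-r->3 4-p->2 5-q->3 5-r->6
1. fire R0 via {0↦3, 1↦5, 2↦6}  →  V:5 E:4  edges: 0-p->0 1-p->2 3-q->2 4-p->2
2. fire R1 via {0↦2, 1↦3, 2↦4}  →  V:3 E:2  edges: 0-p->0 1-p->2
halt: no rule applies after step 2
NF edges: [(0, 0, 'p'), (1, 2, 'p')]

Answer: p:2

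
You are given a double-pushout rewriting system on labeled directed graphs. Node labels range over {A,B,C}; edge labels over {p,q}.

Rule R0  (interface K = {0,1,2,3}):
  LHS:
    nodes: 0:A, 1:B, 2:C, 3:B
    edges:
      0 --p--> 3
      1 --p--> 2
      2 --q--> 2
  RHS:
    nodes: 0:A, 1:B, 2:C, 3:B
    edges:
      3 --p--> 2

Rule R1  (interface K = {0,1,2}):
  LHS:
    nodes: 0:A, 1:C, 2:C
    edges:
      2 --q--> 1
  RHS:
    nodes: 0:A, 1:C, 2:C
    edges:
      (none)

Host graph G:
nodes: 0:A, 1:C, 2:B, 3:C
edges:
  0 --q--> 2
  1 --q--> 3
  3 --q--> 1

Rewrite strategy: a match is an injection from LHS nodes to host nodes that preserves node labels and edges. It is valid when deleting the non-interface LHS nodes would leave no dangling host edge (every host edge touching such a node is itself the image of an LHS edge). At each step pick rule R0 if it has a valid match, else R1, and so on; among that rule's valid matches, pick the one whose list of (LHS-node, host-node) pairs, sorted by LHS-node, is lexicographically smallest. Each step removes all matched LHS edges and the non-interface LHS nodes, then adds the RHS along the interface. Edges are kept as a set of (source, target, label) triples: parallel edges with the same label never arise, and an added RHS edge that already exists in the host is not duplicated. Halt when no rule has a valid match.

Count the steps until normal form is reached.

Answer: 2

Steps:
initial: |V|=4 |E|=3  E = 0-q->2 1-q->3 3-q->1
step 1: apply R1 at {0↦0, 1↦1, 2↦3}  → |V|=4 |E|=2  E = 0-q->2 1-q->3
step 2: apply R1 at {0↦0, 1↦3, 2↦1}  → |V|=4 |E|=1  E = 0-q->2
final graph: no rule applies after step 2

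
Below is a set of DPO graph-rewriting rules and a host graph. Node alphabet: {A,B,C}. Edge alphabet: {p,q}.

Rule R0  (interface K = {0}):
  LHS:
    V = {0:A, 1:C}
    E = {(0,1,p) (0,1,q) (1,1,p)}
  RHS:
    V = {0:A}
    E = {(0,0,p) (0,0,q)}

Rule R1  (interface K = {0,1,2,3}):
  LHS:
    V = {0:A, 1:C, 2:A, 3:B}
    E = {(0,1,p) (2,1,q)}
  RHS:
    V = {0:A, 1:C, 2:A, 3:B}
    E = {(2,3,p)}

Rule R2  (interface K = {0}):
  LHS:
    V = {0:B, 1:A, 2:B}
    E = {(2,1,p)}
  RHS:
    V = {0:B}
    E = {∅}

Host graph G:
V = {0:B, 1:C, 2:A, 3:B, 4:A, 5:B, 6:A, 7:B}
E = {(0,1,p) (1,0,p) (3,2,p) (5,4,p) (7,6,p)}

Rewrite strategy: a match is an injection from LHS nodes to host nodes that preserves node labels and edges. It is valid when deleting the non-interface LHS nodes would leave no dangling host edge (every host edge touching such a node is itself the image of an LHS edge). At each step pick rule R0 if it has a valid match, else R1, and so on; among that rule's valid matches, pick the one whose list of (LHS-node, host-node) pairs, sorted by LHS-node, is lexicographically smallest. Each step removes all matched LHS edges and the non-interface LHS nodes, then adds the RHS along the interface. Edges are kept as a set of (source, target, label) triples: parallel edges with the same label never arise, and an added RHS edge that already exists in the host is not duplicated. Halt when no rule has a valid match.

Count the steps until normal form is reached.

Answer: 3

Steps:
initial: |V|=8 |E|=5  E = 0-p->1 1-p->0 3-p->2 5-p->4 7-p->6
step 1: apply R2 at {0↦0, 1↦2, 2↦3}  → |V|=6 |E|=4  E = 0-p->1 1-p->0 5-p->4 7-p->6
step 2: apply R2 at {0↦0, 1↦4, 2↦5}  → |V|=4 |E|=3  E = 0-p->1 1-p->0 7-p->6
step 3: apply R2 at {0↦0, 1↦6, 2↦7}  → |V|=2 |E|=2  E = 0-p->1 1-p->0
normal form: no rule applies after step 3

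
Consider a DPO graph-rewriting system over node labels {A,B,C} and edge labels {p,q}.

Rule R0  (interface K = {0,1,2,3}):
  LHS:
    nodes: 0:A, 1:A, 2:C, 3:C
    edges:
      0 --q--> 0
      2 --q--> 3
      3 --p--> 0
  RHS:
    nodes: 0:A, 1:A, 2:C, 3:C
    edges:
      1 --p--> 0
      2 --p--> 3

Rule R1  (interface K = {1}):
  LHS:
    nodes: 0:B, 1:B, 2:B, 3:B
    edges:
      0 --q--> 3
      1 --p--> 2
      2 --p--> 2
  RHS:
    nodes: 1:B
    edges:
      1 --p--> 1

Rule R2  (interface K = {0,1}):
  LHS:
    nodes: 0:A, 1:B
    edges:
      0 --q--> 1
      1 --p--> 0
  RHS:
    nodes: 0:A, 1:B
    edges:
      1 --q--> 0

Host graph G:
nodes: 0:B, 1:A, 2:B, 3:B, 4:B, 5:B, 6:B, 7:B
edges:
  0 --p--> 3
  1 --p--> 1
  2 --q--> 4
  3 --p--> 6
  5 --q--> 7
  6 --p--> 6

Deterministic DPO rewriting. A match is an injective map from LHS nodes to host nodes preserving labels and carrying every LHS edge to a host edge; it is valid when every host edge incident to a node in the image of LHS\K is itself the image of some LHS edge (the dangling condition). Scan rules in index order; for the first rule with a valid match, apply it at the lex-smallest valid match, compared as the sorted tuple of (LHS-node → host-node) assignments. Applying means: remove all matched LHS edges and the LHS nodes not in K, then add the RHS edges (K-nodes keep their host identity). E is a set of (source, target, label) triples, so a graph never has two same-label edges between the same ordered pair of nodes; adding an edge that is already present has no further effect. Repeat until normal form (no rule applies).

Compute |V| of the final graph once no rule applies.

Answer: 2

Rewrite trace:
[0] host  ⇒  8 nodes, 6 edges  {0-p->3 1-p->1 2-q->4 3-p->6 5-q->7 6-p->6}
[1] R1 @ {0↦2, 1↦3, 2↦6, 3↦4}  ⇒  5 nodes, 4 edges  {0-p->3 1-p->1 3-p->3 5-q->7}
[2] R1 @ {0↦5, 1↦0, 2↦3, 3↦7}  ⇒  2 nodes, 2 edges  {0-p->0 1-p->1}
final graph: no rule applies after step 2
NF nodes: {0:B, 1:A}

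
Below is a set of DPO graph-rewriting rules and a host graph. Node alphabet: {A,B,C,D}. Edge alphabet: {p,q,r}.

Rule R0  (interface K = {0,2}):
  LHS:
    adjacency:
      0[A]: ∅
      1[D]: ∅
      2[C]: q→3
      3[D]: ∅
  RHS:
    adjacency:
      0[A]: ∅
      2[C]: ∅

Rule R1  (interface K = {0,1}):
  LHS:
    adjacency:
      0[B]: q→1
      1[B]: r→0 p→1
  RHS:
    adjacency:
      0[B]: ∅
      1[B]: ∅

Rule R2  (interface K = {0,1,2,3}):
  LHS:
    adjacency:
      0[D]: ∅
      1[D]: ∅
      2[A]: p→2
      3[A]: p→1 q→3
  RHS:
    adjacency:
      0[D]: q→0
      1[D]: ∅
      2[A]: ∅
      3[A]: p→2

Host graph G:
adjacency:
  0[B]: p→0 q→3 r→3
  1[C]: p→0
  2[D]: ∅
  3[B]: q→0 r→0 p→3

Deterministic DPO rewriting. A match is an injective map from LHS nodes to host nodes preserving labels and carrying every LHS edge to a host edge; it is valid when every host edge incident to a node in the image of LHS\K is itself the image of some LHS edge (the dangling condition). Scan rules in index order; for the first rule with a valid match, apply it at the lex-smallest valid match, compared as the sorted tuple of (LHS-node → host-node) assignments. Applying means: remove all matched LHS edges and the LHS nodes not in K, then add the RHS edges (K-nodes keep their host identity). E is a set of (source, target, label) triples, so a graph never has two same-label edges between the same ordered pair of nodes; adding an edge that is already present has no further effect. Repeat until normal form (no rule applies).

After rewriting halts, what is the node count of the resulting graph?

Answer: 4

Rewrite trace:
initial: |V|=4 |E|=7  E = 0-p->0 0-q->3 0-r->3 1-p->0 3-q->0 3-r->0 3-p->3
step 1: apply R1 at {0↦0, 1↦3}  → |V|=4 |E|=4  E = 0-p->0 0-r->3 1-p->0 3-q->0
step 2: apply R1 at {0↦3, 1↦0}  → |V|=4 |E|=1  E = 1-p->0
final graph: no rule applies after step 2
NF nodes: {0:B, 1:C, 2:D, 3:B}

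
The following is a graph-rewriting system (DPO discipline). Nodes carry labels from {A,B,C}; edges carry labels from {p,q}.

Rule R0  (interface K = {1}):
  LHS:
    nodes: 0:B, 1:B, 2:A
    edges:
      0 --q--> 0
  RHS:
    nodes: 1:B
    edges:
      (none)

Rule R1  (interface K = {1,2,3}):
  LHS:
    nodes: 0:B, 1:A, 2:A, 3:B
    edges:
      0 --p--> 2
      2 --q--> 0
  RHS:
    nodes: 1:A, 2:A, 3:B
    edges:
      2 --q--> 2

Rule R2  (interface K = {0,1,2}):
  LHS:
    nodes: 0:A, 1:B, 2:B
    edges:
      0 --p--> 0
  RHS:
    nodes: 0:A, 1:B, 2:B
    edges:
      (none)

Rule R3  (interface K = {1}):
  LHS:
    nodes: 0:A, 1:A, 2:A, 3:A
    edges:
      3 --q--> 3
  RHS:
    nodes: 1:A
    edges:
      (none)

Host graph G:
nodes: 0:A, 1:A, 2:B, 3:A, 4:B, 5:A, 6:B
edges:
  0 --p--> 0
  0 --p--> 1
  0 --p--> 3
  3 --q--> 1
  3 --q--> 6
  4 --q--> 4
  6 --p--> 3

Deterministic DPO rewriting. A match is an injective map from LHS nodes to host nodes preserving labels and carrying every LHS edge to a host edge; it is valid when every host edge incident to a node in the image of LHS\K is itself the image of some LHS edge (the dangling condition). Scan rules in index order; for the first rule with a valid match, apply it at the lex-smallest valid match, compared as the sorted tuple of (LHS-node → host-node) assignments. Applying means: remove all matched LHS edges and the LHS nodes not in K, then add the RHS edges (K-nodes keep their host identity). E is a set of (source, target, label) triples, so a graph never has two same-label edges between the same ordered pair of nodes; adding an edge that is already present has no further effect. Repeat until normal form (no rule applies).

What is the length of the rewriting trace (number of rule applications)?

[0] host  ⇒  7 nodes, 7 edges  {0-p->0 0-p->1 0-p->3 3-q->1 3-q->6 4-q->4 6-p->3}
[1] R0 @ {0↦4, 1↦2, 2↦5}  ⇒  5 nodes, 6 edges  {0-p->0 0-p->1 0-p->3 3-q->1 3-q->6 6-p->3}
[2] R1 @ {0↦6, 1↦0, 2↦3, 3↦2}  ⇒  4 nodes, 5 edges  {0-p->0 0-p->1 0-p->3 3-q->1 3-q->3}
normal form: no rule applies after step 2

Answer: 2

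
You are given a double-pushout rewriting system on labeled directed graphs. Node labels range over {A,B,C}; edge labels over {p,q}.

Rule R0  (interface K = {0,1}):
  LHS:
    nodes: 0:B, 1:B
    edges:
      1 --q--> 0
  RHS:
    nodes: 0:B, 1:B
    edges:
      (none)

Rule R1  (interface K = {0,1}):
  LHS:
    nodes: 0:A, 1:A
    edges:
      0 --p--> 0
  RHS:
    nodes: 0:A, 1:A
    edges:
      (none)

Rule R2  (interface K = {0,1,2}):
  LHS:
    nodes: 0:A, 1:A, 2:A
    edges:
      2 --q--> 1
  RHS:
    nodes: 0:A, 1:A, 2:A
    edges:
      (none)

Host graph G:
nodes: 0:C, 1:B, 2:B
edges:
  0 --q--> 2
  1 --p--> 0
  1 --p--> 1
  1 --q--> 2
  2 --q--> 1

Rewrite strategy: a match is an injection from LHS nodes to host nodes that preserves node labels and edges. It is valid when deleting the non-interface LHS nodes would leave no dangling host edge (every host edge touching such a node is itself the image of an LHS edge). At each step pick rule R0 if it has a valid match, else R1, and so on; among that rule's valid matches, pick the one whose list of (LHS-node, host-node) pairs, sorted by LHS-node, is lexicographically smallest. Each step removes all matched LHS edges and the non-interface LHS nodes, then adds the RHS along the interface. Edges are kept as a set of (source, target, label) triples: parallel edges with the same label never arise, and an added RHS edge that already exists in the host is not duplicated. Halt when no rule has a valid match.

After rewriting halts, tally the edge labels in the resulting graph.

start.  V:3 E:5  edges: 0-q->2 1-p->0 1-p->1 1-q->2 2-q->1
1. fire R0 via {0↦1, 1↦2}  →  V:3 E:4  edges: 0-q->2 1-p->0 1-p->1 1-q->2
2. fire R0 via {0↦2, 1↦1}  →  V:3 E:3  edges: 0-q->2 1-p->0 1-p->1
normal form: no rule applies after step 2
NF edges: [(0, 2, 'q'), (1, 0, 'p'), (1, 1, 'p')]

Answer: p:2 q:1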